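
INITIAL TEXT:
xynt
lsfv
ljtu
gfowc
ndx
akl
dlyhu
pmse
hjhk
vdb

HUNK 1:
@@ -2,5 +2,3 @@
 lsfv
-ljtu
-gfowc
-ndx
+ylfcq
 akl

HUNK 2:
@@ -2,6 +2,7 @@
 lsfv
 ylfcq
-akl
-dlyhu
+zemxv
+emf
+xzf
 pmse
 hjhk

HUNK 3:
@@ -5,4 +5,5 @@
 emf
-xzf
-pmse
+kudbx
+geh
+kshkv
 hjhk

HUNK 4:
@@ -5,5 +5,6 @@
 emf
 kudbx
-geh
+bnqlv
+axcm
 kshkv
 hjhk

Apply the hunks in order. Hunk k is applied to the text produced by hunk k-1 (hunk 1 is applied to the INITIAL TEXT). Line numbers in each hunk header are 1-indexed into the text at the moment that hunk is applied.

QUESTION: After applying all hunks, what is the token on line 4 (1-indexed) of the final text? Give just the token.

Answer: zemxv

Derivation:
Hunk 1: at line 2 remove [ljtu,gfowc,ndx] add [ylfcq] -> 8 lines: xynt lsfv ylfcq akl dlyhu pmse hjhk vdb
Hunk 2: at line 2 remove [akl,dlyhu] add [zemxv,emf,xzf] -> 9 lines: xynt lsfv ylfcq zemxv emf xzf pmse hjhk vdb
Hunk 3: at line 5 remove [xzf,pmse] add [kudbx,geh,kshkv] -> 10 lines: xynt lsfv ylfcq zemxv emf kudbx geh kshkv hjhk vdb
Hunk 4: at line 5 remove [geh] add [bnqlv,axcm] -> 11 lines: xynt lsfv ylfcq zemxv emf kudbx bnqlv axcm kshkv hjhk vdb
Final line 4: zemxv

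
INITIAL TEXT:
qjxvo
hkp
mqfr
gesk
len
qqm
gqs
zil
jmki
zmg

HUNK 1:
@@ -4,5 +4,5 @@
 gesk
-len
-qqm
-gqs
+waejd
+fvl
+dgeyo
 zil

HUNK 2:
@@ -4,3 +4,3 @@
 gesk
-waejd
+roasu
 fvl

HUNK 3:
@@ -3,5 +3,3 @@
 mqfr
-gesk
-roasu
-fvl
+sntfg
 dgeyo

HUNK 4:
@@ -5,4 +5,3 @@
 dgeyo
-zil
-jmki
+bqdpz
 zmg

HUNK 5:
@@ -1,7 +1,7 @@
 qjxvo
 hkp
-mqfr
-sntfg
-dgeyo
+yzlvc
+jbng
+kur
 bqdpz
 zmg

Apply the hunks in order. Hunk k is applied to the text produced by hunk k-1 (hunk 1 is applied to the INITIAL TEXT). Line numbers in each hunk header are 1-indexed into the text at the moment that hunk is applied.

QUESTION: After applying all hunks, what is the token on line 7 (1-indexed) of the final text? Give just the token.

Answer: zmg

Derivation:
Hunk 1: at line 4 remove [len,qqm,gqs] add [waejd,fvl,dgeyo] -> 10 lines: qjxvo hkp mqfr gesk waejd fvl dgeyo zil jmki zmg
Hunk 2: at line 4 remove [waejd] add [roasu] -> 10 lines: qjxvo hkp mqfr gesk roasu fvl dgeyo zil jmki zmg
Hunk 3: at line 3 remove [gesk,roasu,fvl] add [sntfg] -> 8 lines: qjxvo hkp mqfr sntfg dgeyo zil jmki zmg
Hunk 4: at line 5 remove [zil,jmki] add [bqdpz] -> 7 lines: qjxvo hkp mqfr sntfg dgeyo bqdpz zmg
Hunk 5: at line 1 remove [mqfr,sntfg,dgeyo] add [yzlvc,jbng,kur] -> 7 lines: qjxvo hkp yzlvc jbng kur bqdpz zmg
Final line 7: zmg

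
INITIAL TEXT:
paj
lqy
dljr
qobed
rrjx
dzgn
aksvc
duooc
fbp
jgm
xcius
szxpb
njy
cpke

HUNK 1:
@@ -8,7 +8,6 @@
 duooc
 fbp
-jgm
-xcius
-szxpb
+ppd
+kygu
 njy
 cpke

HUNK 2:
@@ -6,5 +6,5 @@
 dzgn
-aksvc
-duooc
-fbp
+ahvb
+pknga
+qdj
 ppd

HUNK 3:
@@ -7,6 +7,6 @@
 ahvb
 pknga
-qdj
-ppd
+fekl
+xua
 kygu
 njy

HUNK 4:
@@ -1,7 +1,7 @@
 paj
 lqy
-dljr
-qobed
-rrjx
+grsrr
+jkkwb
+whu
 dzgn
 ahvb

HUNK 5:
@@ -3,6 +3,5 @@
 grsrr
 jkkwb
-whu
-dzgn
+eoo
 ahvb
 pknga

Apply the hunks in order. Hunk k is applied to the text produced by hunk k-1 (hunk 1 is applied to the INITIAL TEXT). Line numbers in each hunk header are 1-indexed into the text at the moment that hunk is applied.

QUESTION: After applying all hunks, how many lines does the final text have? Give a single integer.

Answer: 12

Derivation:
Hunk 1: at line 8 remove [jgm,xcius,szxpb] add [ppd,kygu] -> 13 lines: paj lqy dljr qobed rrjx dzgn aksvc duooc fbp ppd kygu njy cpke
Hunk 2: at line 6 remove [aksvc,duooc,fbp] add [ahvb,pknga,qdj] -> 13 lines: paj lqy dljr qobed rrjx dzgn ahvb pknga qdj ppd kygu njy cpke
Hunk 3: at line 7 remove [qdj,ppd] add [fekl,xua] -> 13 lines: paj lqy dljr qobed rrjx dzgn ahvb pknga fekl xua kygu njy cpke
Hunk 4: at line 1 remove [dljr,qobed,rrjx] add [grsrr,jkkwb,whu] -> 13 lines: paj lqy grsrr jkkwb whu dzgn ahvb pknga fekl xua kygu njy cpke
Hunk 5: at line 3 remove [whu,dzgn] add [eoo] -> 12 lines: paj lqy grsrr jkkwb eoo ahvb pknga fekl xua kygu njy cpke
Final line count: 12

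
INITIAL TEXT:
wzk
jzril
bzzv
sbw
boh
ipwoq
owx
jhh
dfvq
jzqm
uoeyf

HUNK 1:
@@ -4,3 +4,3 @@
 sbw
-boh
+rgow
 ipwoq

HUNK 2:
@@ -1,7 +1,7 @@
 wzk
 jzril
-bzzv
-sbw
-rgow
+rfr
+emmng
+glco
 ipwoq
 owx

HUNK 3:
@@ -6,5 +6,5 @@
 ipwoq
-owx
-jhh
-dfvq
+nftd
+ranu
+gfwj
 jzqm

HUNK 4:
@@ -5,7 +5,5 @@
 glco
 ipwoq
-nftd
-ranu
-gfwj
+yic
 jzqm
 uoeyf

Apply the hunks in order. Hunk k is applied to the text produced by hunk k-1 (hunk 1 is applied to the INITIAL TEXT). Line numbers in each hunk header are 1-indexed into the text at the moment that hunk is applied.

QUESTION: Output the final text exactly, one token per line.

Answer: wzk
jzril
rfr
emmng
glco
ipwoq
yic
jzqm
uoeyf

Derivation:
Hunk 1: at line 4 remove [boh] add [rgow] -> 11 lines: wzk jzril bzzv sbw rgow ipwoq owx jhh dfvq jzqm uoeyf
Hunk 2: at line 1 remove [bzzv,sbw,rgow] add [rfr,emmng,glco] -> 11 lines: wzk jzril rfr emmng glco ipwoq owx jhh dfvq jzqm uoeyf
Hunk 3: at line 6 remove [owx,jhh,dfvq] add [nftd,ranu,gfwj] -> 11 lines: wzk jzril rfr emmng glco ipwoq nftd ranu gfwj jzqm uoeyf
Hunk 4: at line 5 remove [nftd,ranu,gfwj] add [yic] -> 9 lines: wzk jzril rfr emmng glco ipwoq yic jzqm uoeyf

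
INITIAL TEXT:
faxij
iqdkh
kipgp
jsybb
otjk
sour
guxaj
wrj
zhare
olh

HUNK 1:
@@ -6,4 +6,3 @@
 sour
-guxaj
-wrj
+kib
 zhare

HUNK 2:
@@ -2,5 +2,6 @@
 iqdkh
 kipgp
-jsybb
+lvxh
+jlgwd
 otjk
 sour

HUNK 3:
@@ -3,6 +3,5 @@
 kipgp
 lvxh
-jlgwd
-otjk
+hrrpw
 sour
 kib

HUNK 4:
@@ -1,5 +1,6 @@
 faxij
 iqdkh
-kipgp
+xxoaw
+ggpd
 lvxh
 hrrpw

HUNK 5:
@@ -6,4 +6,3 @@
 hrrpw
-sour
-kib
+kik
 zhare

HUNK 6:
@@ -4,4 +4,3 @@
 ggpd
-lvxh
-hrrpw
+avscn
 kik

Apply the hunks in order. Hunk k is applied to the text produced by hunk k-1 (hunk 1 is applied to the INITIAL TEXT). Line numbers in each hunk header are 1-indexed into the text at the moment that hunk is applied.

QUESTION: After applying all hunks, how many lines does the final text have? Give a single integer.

Hunk 1: at line 6 remove [guxaj,wrj] add [kib] -> 9 lines: faxij iqdkh kipgp jsybb otjk sour kib zhare olh
Hunk 2: at line 2 remove [jsybb] add [lvxh,jlgwd] -> 10 lines: faxij iqdkh kipgp lvxh jlgwd otjk sour kib zhare olh
Hunk 3: at line 3 remove [jlgwd,otjk] add [hrrpw] -> 9 lines: faxij iqdkh kipgp lvxh hrrpw sour kib zhare olh
Hunk 4: at line 1 remove [kipgp] add [xxoaw,ggpd] -> 10 lines: faxij iqdkh xxoaw ggpd lvxh hrrpw sour kib zhare olh
Hunk 5: at line 6 remove [sour,kib] add [kik] -> 9 lines: faxij iqdkh xxoaw ggpd lvxh hrrpw kik zhare olh
Hunk 6: at line 4 remove [lvxh,hrrpw] add [avscn] -> 8 lines: faxij iqdkh xxoaw ggpd avscn kik zhare olh
Final line count: 8

Answer: 8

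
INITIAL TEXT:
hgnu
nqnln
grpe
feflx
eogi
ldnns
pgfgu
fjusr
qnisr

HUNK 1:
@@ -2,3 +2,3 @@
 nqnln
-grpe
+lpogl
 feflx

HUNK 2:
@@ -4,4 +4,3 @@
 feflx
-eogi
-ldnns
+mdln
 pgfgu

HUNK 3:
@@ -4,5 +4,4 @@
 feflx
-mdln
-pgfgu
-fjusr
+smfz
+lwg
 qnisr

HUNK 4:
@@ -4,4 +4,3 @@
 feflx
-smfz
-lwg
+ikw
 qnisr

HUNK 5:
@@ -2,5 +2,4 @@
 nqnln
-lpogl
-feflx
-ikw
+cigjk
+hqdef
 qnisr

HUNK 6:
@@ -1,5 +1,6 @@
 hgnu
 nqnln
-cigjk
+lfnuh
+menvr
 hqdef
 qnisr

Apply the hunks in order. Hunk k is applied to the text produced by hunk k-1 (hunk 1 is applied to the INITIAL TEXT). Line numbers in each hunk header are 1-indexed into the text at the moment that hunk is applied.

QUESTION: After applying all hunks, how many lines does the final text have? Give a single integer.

Answer: 6

Derivation:
Hunk 1: at line 2 remove [grpe] add [lpogl] -> 9 lines: hgnu nqnln lpogl feflx eogi ldnns pgfgu fjusr qnisr
Hunk 2: at line 4 remove [eogi,ldnns] add [mdln] -> 8 lines: hgnu nqnln lpogl feflx mdln pgfgu fjusr qnisr
Hunk 3: at line 4 remove [mdln,pgfgu,fjusr] add [smfz,lwg] -> 7 lines: hgnu nqnln lpogl feflx smfz lwg qnisr
Hunk 4: at line 4 remove [smfz,lwg] add [ikw] -> 6 lines: hgnu nqnln lpogl feflx ikw qnisr
Hunk 5: at line 2 remove [lpogl,feflx,ikw] add [cigjk,hqdef] -> 5 lines: hgnu nqnln cigjk hqdef qnisr
Hunk 6: at line 1 remove [cigjk] add [lfnuh,menvr] -> 6 lines: hgnu nqnln lfnuh menvr hqdef qnisr
Final line count: 6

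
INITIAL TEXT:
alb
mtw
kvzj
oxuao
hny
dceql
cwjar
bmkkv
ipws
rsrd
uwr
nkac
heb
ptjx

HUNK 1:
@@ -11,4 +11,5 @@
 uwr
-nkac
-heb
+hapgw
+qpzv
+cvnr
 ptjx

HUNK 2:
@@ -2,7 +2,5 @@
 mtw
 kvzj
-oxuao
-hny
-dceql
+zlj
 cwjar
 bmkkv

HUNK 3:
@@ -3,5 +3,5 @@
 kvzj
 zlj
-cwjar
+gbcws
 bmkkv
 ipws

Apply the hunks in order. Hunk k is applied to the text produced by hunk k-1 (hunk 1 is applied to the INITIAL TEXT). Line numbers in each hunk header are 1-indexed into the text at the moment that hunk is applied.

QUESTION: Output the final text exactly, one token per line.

Hunk 1: at line 11 remove [nkac,heb] add [hapgw,qpzv,cvnr] -> 15 lines: alb mtw kvzj oxuao hny dceql cwjar bmkkv ipws rsrd uwr hapgw qpzv cvnr ptjx
Hunk 2: at line 2 remove [oxuao,hny,dceql] add [zlj] -> 13 lines: alb mtw kvzj zlj cwjar bmkkv ipws rsrd uwr hapgw qpzv cvnr ptjx
Hunk 3: at line 3 remove [cwjar] add [gbcws] -> 13 lines: alb mtw kvzj zlj gbcws bmkkv ipws rsrd uwr hapgw qpzv cvnr ptjx

Answer: alb
mtw
kvzj
zlj
gbcws
bmkkv
ipws
rsrd
uwr
hapgw
qpzv
cvnr
ptjx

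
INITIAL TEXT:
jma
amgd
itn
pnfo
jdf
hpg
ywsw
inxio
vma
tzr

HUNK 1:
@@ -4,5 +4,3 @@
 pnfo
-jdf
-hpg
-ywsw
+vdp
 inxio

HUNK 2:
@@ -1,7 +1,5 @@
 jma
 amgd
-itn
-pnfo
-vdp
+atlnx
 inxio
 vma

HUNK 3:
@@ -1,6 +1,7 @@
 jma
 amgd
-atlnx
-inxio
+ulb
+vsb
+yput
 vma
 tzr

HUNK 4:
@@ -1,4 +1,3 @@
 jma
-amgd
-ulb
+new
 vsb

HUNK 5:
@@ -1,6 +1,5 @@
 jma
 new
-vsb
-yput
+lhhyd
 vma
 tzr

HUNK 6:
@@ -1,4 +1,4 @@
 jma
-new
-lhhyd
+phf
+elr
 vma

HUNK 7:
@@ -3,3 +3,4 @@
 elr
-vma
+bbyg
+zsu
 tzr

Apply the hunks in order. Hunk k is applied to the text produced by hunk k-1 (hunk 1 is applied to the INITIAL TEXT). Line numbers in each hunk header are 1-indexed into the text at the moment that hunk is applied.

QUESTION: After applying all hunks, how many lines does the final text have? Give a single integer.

Hunk 1: at line 4 remove [jdf,hpg,ywsw] add [vdp] -> 8 lines: jma amgd itn pnfo vdp inxio vma tzr
Hunk 2: at line 1 remove [itn,pnfo,vdp] add [atlnx] -> 6 lines: jma amgd atlnx inxio vma tzr
Hunk 3: at line 1 remove [atlnx,inxio] add [ulb,vsb,yput] -> 7 lines: jma amgd ulb vsb yput vma tzr
Hunk 4: at line 1 remove [amgd,ulb] add [new] -> 6 lines: jma new vsb yput vma tzr
Hunk 5: at line 1 remove [vsb,yput] add [lhhyd] -> 5 lines: jma new lhhyd vma tzr
Hunk 6: at line 1 remove [new,lhhyd] add [phf,elr] -> 5 lines: jma phf elr vma tzr
Hunk 7: at line 3 remove [vma] add [bbyg,zsu] -> 6 lines: jma phf elr bbyg zsu tzr
Final line count: 6

Answer: 6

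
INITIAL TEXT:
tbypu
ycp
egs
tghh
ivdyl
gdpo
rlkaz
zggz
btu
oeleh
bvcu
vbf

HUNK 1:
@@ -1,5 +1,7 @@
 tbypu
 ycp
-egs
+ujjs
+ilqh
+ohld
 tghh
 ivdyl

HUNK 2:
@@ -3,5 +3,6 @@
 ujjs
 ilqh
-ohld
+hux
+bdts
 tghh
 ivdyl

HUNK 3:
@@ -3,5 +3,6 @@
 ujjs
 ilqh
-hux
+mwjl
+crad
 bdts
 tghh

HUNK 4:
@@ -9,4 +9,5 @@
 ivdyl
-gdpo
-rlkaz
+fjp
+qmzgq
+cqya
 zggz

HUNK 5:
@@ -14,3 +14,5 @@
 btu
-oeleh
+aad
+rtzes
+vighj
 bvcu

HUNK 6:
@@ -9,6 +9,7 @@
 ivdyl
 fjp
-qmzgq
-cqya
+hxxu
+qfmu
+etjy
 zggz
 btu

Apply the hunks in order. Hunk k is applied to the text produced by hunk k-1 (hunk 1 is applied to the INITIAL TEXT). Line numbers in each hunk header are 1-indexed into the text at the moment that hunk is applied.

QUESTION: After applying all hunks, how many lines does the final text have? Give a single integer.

Hunk 1: at line 1 remove [egs] add [ujjs,ilqh,ohld] -> 14 lines: tbypu ycp ujjs ilqh ohld tghh ivdyl gdpo rlkaz zggz btu oeleh bvcu vbf
Hunk 2: at line 3 remove [ohld] add [hux,bdts] -> 15 lines: tbypu ycp ujjs ilqh hux bdts tghh ivdyl gdpo rlkaz zggz btu oeleh bvcu vbf
Hunk 3: at line 3 remove [hux] add [mwjl,crad] -> 16 lines: tbypu ycp ujjs ilqh mwjl crad bdts tghh ivdyl gdpo rlkaz zggz btu oeleh bvcu vbf
Hunk 4: at line 9 remove [gdpo,rlkaz] add [fjp,qmzgq,cqya] -> 17 lines: tbypu ycp ujjs ilqh mwjl crad bdts tghh ivdyl fjp qmzgq cqya zggz btu oeleh bvcu vbf
Hunk 5: at line 14 remove [oeleh] add [aad,rtzes,vighj] -> 19 lines: tbypu ycp ujjs ilqh mwjl crad bdts tghh ivdyl fjp qmzgq cqya zggz btu aad rtzes vighj bvcu vbf
Hunk 6: at line 9 remove [qmzgq,cqya] add [hxxu,qfmu,etjy] -> 20 lines: tbypu ycp ujjs ilqh mwjl crad bdts tghh ivdyl fjp hxxu qfmu etjy zggz btu aad rtzes vighj bvcu vbf
Final line count: 20

Answer: 20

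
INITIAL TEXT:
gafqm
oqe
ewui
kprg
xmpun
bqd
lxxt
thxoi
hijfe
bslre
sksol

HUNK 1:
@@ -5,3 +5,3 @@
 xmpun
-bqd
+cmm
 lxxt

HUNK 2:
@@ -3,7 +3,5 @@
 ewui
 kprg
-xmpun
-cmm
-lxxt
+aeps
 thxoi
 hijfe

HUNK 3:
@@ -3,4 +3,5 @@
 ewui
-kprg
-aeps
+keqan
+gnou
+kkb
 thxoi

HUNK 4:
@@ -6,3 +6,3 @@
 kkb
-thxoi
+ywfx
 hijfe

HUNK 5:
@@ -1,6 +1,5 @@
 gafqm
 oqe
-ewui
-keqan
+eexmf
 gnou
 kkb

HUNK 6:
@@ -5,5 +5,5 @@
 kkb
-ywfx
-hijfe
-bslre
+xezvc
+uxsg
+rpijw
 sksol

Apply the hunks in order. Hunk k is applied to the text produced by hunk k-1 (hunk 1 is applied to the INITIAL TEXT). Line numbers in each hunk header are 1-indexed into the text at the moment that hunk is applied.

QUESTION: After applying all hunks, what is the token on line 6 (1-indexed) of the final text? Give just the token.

Hunk 1: at line 5 remove [bqd] add [cmm] -> 11 lines: gafqm oqe ewui kprg xmpun cmm lxxt thxoi hijfe bslre sksol
Hunk 2: at line 3 remove [xmpun,cmm,lxxt] add [aeps] -> 9 lines: gafqm oqe ewui kprg aeps thxoi hijfe bslre sksol
Hunk 3: at line 3 remove [kprg,aeps] add [keqan,gnou,kkb] -> 10 lines: gafqm oqe ewui keqan gnou kkb thxoi hijfe bslre sksol
Hunk 4: at line 6 remove [thxoi] add [ywfx] -> 10 lines: gafqm oqe ewui keqan gnou kkb ywfx hijfe bslre sksol
Hunk 5: at line 1 remove [ewui,keqan] add [eexmf] -> 9 lines: gafqm oqe eexmf gnou kkb ywfx hijfe bslre sksol
Hunk 6: at line 5 remove [ywfx,hijfe,bslre] add [xezvc,uxsg,rpijw] -> 9 lines: gafqm oqe eexmf gnou kkb xezvc uxsg rpijw sksol
Final line 6: xezvc

Answer: xezvc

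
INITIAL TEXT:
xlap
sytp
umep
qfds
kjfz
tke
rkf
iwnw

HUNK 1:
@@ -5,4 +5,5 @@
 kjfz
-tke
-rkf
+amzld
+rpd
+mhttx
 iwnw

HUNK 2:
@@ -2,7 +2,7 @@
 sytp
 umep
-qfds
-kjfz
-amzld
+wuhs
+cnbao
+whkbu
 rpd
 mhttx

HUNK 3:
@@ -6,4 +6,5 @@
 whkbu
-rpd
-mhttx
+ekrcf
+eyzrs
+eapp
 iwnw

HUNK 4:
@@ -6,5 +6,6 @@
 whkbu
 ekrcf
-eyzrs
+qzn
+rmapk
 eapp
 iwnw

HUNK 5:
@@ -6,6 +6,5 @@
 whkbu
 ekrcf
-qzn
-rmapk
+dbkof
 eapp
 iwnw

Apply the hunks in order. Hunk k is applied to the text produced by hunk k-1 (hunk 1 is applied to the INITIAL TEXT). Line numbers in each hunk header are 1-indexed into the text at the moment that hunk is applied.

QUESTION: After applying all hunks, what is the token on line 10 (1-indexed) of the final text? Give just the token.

Hunk 1: at line 5 remove [tke,rkf] add [amzld,rpd,mhttx] -> 9 lines: xlap sytp umep qfds kjfz amzld rpd mhttx iwnw
Hunk 2: at line 2 remove [qfds,kjfz,amzld] add [wuhs,cnbao,whkbu] -> 9 lines: xlap sytp umep wuhs cnbao whkbu rpd mhttx iwnw
Hunk 3: at line 6 remove [rpd,mhttx] add [ekrcf,eyzrs,eapp] -> 10 lines: xlap sytp umep wuhs cnbao whkbu ekrcf eyzrs eapp iwnw
Hunk 4: at line 6 remove [eyzrs] add [qzn,rmapk] -> 11 lines: xlap sytp umep wuhs cnbao whkbu ekrcf qzn rmapk eapp iwnw
Hunk 5: at line 6 remove [qzn,rmapk] add [dbkof] -> 10 lines: xlap sytp umep wuhs cnbao whkbu ekrcf dbkof eapp iwnw
Final line 10: iwnw

Answer: iwnw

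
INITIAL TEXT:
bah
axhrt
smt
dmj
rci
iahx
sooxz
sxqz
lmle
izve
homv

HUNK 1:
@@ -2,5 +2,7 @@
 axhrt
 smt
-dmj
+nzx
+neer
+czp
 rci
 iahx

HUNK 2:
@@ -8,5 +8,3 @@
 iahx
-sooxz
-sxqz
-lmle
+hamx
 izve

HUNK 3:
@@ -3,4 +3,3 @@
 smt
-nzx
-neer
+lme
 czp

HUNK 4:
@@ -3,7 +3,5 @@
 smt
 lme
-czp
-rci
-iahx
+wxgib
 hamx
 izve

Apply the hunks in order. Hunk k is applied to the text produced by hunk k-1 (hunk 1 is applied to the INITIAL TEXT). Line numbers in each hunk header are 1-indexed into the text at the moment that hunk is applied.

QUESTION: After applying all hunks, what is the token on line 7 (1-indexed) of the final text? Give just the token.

Answer: izve

Derivation:
Hunk 1: at line 2 remove [dmj] add [nzx,neer,czp] -> 13 lines: bah axhrt smt nzx neer czp rci iahx sooxz sxqz lmle izve homv
Hunk 2: at line 8 remove [sooxz,sxqz,lmle] add [hamx] -> 11 lines: bah axhrt smt nzx neer czp rci iahx hamx izve homv
Hunk 3: at line 3 remove [nzx,neer] add [lme] -> 10 lines: bah axhrt smt lme czp rci iahx hamx izve homv
Hunk 4: at line 3 remove [czp,rci,iahx] add [wxgib] -> 8 lines: bah axhrt smt lme wxgib hamx izve homv
Final line 7: izve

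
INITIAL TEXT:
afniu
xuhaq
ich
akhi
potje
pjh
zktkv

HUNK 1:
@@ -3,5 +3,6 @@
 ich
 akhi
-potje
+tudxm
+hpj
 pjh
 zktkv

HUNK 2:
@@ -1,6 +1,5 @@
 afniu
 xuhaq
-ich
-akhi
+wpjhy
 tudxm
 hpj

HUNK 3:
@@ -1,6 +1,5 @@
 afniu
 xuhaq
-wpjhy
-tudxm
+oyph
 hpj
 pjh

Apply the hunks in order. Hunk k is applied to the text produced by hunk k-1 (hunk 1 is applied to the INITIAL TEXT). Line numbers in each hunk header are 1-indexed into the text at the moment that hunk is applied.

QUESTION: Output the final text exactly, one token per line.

Answer: afniu
xuhaq
oyph
hpj
pjh
zktkv

Derivation:
Hunk 1: at line 3 remove [potje] add [tudxm,hpj] -> 8 lines: afniu xuhaq ich akhi tudxm hpj pjh zktkv
Hunk 2: at line 1 remove [ich,akhi] add [wpjhy] -> 7 lines: afniu xuhaq wpjhy tudxm hpj pjh zktkv
Hunk 3: at line 1 remove [wpjhy,tudxm] add [oyph] -> 6 lines: afniu xuhaq oyph hpj pjh zktkv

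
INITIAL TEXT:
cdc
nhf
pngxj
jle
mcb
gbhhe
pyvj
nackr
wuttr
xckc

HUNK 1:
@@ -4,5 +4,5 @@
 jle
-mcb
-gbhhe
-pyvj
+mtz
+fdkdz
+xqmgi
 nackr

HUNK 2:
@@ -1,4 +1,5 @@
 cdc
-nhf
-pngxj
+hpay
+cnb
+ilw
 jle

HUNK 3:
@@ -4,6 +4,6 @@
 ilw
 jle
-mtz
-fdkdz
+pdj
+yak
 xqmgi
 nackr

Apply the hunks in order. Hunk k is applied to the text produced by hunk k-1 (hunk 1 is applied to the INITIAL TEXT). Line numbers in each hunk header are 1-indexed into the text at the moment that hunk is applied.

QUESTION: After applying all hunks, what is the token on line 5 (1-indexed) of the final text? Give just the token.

Answer: jle

Derivation:
Hunk 1: at line 4 remove [mcb,gbhhe,pyvj] add [mtz,fdkdz,xqmgi] -> 10 lines: cdc nhf pngxj jle mtz fdkdz xqmgi nackr wuttr xckc
Hunk 2: at line 1 remove [nhf,pngxj] add [hpay,cnb,ilw] -> 11 lines: cdc hpay cnb ilw jle mtz fdkdz xqmgi nackr wuttr xckc
Hunk 3: at line 4 remove [mtz,fdkdz] add [pdj,yak] -> 11 lines: cdc hpay cnb ilw jle pdj yak xqmgi nackr wuttr xckc
Final line 5: jle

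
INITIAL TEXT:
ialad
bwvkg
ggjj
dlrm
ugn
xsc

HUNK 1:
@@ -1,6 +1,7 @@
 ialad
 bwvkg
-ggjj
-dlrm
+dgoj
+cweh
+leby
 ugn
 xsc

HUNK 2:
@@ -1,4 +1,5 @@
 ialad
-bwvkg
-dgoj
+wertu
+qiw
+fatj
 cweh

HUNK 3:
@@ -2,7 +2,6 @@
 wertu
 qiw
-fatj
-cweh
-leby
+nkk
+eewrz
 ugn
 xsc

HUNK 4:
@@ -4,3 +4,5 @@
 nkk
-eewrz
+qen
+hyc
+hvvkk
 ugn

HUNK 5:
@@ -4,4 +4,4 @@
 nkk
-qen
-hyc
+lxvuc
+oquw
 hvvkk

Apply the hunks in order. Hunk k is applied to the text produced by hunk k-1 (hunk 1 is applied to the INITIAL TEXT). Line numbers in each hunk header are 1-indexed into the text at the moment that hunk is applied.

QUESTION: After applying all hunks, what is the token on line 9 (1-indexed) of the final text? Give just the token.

Hunk 1: at line 1 remove [ggjj,dlrm] add [dgoj,cweh,leby] -> 7 lines: ialad bwvkg dgoj cweh leby ugn xsc
Hunk 2: at line 1 remove [bwvkg,dgoj] add [wertu,qiw,fatj] -> 8 lines: ialad wertu qiw fatj cweh leby ugn xsc
Hunk 3: at line 2 remove [fatj,cweh,leby] add [nkk,eewrz] -> 7 lines: ialad wertu qiw nkk eewrz ugn xsc
Hunk 4: at line 4 remove [eewrz] add [qen,hyc,hvvkk] -> 9 lines: ialad wertu qiw nkk qen hyc hvvkk ugn xsc
Hunk 5: at line 4 remove [qen,hyc] add [lxvuc,oquw] -> 9 lines: ialad wertu qiw nkk lxvuc oquw hvvkk ugn xsc
Final line 9: xsc

Answer: xsc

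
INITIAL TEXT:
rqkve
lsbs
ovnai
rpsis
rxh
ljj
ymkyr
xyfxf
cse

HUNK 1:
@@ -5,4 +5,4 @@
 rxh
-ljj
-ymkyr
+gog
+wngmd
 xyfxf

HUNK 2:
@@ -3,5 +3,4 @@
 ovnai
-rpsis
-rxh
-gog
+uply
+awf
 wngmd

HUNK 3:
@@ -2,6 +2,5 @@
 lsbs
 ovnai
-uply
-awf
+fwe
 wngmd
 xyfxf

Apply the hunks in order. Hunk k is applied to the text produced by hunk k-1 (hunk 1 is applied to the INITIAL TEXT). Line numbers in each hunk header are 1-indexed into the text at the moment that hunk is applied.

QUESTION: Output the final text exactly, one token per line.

Hunk 1: at line 5 remove [ljj,ymkyr] add [gog,wngmd] -> 9 lines: rqkve lsbs ovnai rpsis rxh gog wngmd xyfxf cse
Hunk 2: at line 3 remove [rpsis,rxh,gog] add [uply,awf] -> 8 lines: rqkve lsbs ovnai uply awf wngmd xyfxf cse
Hunk 3: at line 2 remove [uply,awf] add [fwe] -> 7 lines: rqkve lsbs ovnai fwe wngmd xyfxf cse

Answer: rqkve
lsbs
ovnai
fwe
wngmd
xyfxf
cse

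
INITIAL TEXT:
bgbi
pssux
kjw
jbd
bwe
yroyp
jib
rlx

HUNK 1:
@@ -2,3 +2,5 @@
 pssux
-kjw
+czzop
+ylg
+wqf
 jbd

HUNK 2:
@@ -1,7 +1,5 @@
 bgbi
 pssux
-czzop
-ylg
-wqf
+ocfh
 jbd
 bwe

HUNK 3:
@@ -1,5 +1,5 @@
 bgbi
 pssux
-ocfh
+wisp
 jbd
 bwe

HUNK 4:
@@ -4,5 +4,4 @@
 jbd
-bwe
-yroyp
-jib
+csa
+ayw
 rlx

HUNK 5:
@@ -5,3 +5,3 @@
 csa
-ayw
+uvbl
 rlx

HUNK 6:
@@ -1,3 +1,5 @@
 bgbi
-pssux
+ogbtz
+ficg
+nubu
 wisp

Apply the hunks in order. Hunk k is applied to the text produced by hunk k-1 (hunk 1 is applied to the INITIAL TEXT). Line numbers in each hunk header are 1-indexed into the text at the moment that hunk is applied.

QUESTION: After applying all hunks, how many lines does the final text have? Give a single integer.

Answer: 9

Derivation:
Hunk 1: at line 2 remove [kjw] add [czzop,ylg,wqf] -> 10 lines: bgbi pssux czzop ylg wqf jbd bwe yroyp jib rlx
Hunk 2: at line 1 remove [czzop,ylg,wqf] add [ocfh] -> 8 lines: bgbi pssux ocfh jbd bwe yroyp jib rlx
Hunk 3: at line 1 remove [ocfh] add [wisp] -> 8 lines: bgbi pssux wisp jbd bwe yroyp jib rlx
Hunk 4: at line 4 remove [bwe,yroyp,jib] add [csa,ayw] -> 7 lines: bgbi pssux wisp jbd csa ayw rlx
Hunk 5: at line 5 remove [ayw] add [uvbl] -> 7 lines: bgbi pssux wisp jbd csa uvbl rlx
Hunk 6: at line 1 remove [pssux] add [ogbtz,ficg,nubu] -> 9 lines: bgbi ogbtz ficg nubu wisp jbd csa uvbl rlx
Final line count: 9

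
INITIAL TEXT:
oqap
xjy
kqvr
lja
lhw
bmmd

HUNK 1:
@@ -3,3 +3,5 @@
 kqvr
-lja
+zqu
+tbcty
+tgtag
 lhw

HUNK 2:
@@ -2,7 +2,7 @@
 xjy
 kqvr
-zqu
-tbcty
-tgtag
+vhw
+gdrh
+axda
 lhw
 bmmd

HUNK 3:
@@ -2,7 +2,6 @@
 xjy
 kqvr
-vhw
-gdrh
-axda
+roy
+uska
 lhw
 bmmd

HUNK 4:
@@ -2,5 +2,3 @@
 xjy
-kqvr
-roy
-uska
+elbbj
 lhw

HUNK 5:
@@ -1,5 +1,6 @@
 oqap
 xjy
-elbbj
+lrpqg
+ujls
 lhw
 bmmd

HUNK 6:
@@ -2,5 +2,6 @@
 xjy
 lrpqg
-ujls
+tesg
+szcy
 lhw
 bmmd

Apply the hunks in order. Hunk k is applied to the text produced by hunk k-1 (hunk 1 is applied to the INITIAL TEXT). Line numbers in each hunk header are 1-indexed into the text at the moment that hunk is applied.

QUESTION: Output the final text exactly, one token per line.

Answer: oqap
xjy
lrpqg
tesg
szcy
lhw
bmmd

Derivation:
Hunk 1: at line 3 remove [lja] add [zqu,tbcty,tgtag] -> 8 lines: oqap xjy kqvr zqu tbcty tgtag lhw bmmd
Hunk 2: at line 2 remove [zqu,tbcty,tgtag] add [vhw,gdrh,axda] -> 8 lines: oqap xjy kqvr vhw gdrh axda lhw bmmd
Hunk 3: at line 2 remove [vhw,gdrh,axda] add [roy,uska] -> 7 lines: oqap xjy kqvr roy uska lhw bmmd
Hunk 4: at line 2 remove [kqvr,roy,uska] add [elbbj] -> 5 lines: oqap xjy elbbj lhw bmmd
Hunk 5: at line 1 remove [elbbj] add [lrpqg,ujls] -> 6 lines: oqap xjy lrpqg ujls lhw bmmd
Hunk 6: at line 2 remove [ujls] add [tesg,szcy] -> 7 lines: oqap xjy lrpqg tesg szcy lhw bmmd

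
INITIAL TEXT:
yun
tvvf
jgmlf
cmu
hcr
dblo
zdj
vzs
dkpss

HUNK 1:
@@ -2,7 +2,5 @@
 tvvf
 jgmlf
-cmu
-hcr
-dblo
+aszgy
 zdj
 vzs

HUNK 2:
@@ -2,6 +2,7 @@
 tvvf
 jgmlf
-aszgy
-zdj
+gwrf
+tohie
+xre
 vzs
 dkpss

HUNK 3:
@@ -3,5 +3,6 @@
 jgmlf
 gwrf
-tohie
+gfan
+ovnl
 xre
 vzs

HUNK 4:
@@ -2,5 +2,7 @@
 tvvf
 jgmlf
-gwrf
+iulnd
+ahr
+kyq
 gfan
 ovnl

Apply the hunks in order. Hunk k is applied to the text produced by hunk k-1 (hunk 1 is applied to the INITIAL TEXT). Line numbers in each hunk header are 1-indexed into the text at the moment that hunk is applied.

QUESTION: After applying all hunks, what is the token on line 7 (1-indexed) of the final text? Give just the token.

Hunk 1: at line 2 remove [cmu,hcr,dblo] add [aszgy] -> 7 lines: yun tvvf jgmlf aszgy zdj vzs dkpss
Hunk 2: at line 2 remove [aszgy,zdj] add [gwrf,tohie,xre] -> 8 lines: yun tvvf jgmlf gwrf tohie xre vzs dkpss
Hunk 3: at line 3 remove [tohie] add [gfan,ovnl] -> 9 lines: yun tvvf jgmlf gwrf gfan ovnl xre vzs dkpss
Hunk 4: at line 2 remove [gwrf] add [iulnd,ahr,kyq] -> 11 lines: yun tvvf jgmlf iulnd ahr kyq gfan ovnl xre vzs dkpss
Final line 7: gfan

Answer: gfan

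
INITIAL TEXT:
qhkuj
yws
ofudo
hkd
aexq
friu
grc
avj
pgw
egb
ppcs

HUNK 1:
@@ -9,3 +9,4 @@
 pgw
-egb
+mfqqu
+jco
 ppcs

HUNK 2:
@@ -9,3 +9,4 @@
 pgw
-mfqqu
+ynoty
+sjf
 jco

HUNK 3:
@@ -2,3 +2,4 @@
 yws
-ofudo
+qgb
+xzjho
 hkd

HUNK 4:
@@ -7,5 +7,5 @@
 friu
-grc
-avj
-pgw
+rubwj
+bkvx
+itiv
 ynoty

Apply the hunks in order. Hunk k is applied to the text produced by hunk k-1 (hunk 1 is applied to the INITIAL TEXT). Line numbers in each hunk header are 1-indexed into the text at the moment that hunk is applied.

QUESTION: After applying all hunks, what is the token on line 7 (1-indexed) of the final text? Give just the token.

Answer: friu

Derivation:
Hunk 1: at line 9 remove [egb] add [mfqqu,jco] -> 12 lines: qhkuj yws ofudo hkd aexq friu grc avj pgw mfqqu jco ppcs
Hunk 2: at line 9 remove [mfqqu] add [ynoty,sjf] -> 13 lines: qhkuj yws ofudo hkd aexq friu grc avj pgw ynoty sjf jco ppcs
Hunk 3: at line 2 remove [ofudo] add [qgb,xzjho] -> 14 lines: qhkuj yws qgb xzjho hkd aexq friu grc avj pgw ynoty sjf jco ppcs
Hunk 4: at line 7 remove [grc,avj,pgw] add [rubwj,bkvx,itiv] -> 14 lines: qhkuj yws qgb xzjho hkd aexq friu rubwj bkvx itiv ynoty sjf jco ppcs
Final line 7: friu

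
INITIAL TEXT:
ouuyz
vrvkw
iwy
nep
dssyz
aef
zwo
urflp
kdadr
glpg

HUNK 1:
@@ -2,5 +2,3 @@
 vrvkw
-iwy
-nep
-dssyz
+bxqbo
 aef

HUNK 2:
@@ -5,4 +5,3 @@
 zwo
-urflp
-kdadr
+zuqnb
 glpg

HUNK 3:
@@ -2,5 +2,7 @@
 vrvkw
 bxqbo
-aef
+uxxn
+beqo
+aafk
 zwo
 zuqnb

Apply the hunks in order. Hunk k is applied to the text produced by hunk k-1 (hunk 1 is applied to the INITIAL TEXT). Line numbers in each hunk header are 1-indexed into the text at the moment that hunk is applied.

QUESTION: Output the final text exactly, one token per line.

Answer: ouuyz
vrvkw
bxqbo
uxxn
beqo
aafk
zwo
zuqnb
glpg

Derivation:
Hunk 1: at line 2 remove [iwy,nep,dssyz] add [bxqbo] -> 8 lines: ouuyz vrvkw bxqbo aef zwo urflp kdadr glpg
Hunk 2: at line 5 remove [urflp,kdadr] add [zuqnb] -> 7 lines: ouuyz vrvkw bxqbo aef zwo zuqnb glpg
Hunk 3: at line 2 remove [aef] add [uxxn,beqo,aafk] -> 9 lines: ouuyz vrvkw bxqbo uxxn beqo aafk zwo zuqnb glpg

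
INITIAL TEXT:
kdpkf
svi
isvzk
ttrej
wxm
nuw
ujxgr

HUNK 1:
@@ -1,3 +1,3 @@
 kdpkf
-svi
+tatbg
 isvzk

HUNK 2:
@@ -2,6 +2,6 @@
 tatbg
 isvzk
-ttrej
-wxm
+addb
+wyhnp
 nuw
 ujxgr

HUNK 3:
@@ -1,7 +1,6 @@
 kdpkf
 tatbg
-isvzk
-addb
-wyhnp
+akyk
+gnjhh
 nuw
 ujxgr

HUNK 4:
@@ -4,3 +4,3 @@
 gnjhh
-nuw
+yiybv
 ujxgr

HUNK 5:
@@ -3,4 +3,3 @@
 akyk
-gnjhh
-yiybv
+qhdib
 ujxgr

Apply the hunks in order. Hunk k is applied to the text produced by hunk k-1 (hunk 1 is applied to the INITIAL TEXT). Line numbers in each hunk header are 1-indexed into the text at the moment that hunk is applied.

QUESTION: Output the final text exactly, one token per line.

Hunk 1: at line 1 remove [svi] add [tatbg] -> 7 lines: kdpkf tatbg isvzk ttrej wxm nuw ujxgr
Hunk 2: at line 2 remove [ttrej,wxm] add [addb,wyhnp] -> 7 lines: kdpkf tatbg isvzk addb wyhnp nuw ujxgr
Hunk 3: at line 1 remove [isvzk,addb,wyhnp] add [akyk,gnjhh] -> 6 lines: kdpkf tatbg akyk gnjhh nuw ujxgr
Hunk 4: at line 4 remove [nuw] add [yiybv] -> 6 lines: kdpkf tatbg akyk gnjhh yiybv ujxgr
Hunk 5: at line 3 remove [gnjhh,yiybv] add [qhdib] -> 5 lines: kdpkf tatbg akyk qhdib ujxgr

Answer: kdpkf
tatbg
akyk
qhdib
ujxgr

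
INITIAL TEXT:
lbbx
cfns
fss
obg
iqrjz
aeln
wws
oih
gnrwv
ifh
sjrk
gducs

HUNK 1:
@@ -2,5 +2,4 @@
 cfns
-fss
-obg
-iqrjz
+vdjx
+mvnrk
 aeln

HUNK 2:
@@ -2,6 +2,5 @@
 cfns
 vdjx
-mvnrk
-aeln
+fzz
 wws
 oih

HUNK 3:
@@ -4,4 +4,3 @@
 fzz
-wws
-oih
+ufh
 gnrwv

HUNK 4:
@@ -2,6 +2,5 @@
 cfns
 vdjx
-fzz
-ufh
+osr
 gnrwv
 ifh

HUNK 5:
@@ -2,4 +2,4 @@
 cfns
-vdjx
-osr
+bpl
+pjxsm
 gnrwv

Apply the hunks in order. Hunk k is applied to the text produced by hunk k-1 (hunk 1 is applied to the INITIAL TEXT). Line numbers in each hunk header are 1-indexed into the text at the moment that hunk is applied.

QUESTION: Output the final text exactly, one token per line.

Hunk 1: at line 2 remove [fss,obg,iqrjz] add [vdjx,mvnrk] -> 11 lines: lbbx cfns vdjx mvnrk aeln wws oih gnrwv ifh sjrk gducs
Hunk 2: at line 2 remove [mvnrk,aeln] add [fzz] -> 10 lines: lbbx cfns vdjx fzz wws oih gnrwv ifh sjrk gducs
Hunk 3: at line 4 remove [wws,oih] add [ufh] -> 9 lines: lbbx cfns vdjx fzz ufh gnrwv ifh sjrk gducs
Hunk 4: at line 2 remove [fzz,ufh] add [osr] -> 8 lines: lbbx cfns vdjx osr gnrwv ifh sjrk gducs
Hunk 5: at line 2 remove [vdjx,osr] add [bpl,pjxsm] -> 8 lines: lbbx cfns bpl pjxsm gnrwv ifh sjrk gducs

Answer: lbbx
cfns
bpl
pjxsm
gnrwv
ifh
sjrk
gducs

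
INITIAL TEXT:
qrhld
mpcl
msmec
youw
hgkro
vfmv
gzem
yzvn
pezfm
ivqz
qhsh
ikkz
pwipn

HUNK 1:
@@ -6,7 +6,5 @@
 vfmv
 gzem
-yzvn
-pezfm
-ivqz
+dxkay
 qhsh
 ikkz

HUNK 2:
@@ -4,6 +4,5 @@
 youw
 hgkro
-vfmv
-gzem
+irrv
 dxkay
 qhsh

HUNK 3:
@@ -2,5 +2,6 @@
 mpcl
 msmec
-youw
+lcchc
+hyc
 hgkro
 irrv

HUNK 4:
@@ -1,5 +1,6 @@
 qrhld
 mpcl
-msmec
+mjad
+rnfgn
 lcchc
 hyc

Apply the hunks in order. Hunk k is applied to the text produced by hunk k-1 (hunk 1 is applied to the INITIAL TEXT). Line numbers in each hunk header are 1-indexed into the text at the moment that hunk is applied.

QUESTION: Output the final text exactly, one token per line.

Answer: qrhld
mpcl
mjad
rnfgn
lcchc
hyc
hgkro
irrv
dxkay
qhsh
ikkz
pwipn

Derivation:
Hunk 1: at line 6 remove [yzvn,pezfm,ivqz] add [dxkay] -> 11 lines: qrhld mpcl msmec youw hgkro vfmv gzem dxkay qhsh ikkz pwipn
Hunk 2: at line 4 remove [vfmv,gzem] add [irrv] -> 10 lines: qrhld mpcl msmec youw hgkro irrv dxkay qhsh ikkz pwipn
Hunk 3: at line 2 remove [youw] add [lcchc,hyc] -> 11 lines: qrhld mpcl msmec lcchc hyc hgkro irrv dxkay qhsh ikkz pwipn
Hunk 4: at line 1 remove [msmec] add [mjad,rnfgn] -> 12 lines: qrhld mpcl mjad rnfgn lcchc hyc hgkro irrv dxkay qhsh ikkz pwipn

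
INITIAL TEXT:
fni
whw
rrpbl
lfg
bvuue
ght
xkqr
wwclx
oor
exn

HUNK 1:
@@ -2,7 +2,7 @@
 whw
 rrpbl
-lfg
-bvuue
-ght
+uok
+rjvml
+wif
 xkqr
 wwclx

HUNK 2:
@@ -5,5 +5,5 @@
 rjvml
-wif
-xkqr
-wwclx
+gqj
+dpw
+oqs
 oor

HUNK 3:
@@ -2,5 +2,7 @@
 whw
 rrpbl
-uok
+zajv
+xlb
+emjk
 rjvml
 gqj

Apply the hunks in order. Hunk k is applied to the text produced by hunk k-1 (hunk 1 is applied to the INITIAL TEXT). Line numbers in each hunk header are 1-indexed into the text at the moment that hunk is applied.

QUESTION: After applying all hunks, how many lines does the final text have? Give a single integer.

Hunk 1: at line 2 remove [lfg,bvuue,ght] add [uok,rjvml,wif] -> 10 lines: fni whw rrpbl uok rjvml wif xkqr wwclx oor exn
Hunk 2: at line 5 remove [wif,xkqr,wwclx] add [gqj,dpw,oqs] -> 10 lines: fni whw rrpbl uok rjvml gqj dpw oqs oor exn
Hunk 3: at line 2 remove [uok] add [zajv,xlb,emjk] -> 12 lines: fni whw rrpbl zajv xlb emjk rjvml gqj dpw oqs oor exn
Final line count: 12

Answer: 12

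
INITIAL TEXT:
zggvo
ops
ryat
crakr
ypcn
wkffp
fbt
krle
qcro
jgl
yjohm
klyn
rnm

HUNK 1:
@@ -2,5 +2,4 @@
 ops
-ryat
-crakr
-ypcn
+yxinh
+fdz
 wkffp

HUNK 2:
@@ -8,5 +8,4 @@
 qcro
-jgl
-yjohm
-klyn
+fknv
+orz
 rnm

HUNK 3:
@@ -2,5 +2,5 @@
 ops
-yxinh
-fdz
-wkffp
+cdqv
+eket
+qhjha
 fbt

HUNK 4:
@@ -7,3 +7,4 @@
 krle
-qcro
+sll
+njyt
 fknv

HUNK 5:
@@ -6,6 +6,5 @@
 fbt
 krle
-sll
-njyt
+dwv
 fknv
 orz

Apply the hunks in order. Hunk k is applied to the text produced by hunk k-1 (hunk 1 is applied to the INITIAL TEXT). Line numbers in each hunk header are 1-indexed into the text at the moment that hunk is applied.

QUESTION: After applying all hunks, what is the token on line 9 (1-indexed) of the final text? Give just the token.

Hunk 1: at line 2 remove [ryat,crakr,ypcn] add [yxinh,fdz] -> 12 lines: zggvo ops yxinh fdz wkffp fbt krle qcro jgl yjohm klyn rnm
Hunk 2: at line 8 remove [jgl,yjohm,klyn] add [fknv,orz] -> 11 lines: zggvo ops yxinh fdz wkffp fbt krle qcro fknv orz rnm
Hunk 3: at line 2 remove [yxinh,fdz,wkffp] add [cdqv,eket,qhjha] -> 11 lines: zggvo ops cdqv eket qhjha fbt krle qcro fknv orz rnm
Hunk 4: at line 7 remove [qcro] add [sll,njyt] -> 12 lines: zggvo ops cdqv eket qhjha fbt krle sll njyt fknv orz rnm
Hunk 5: at line 6 remove [sll,njyt] add [dwv] -> 11 lines: zggvo ops cdqv eket qhjha fbt krle dwv fknv orz rnm
Final line 9: fknv

Answer: fknv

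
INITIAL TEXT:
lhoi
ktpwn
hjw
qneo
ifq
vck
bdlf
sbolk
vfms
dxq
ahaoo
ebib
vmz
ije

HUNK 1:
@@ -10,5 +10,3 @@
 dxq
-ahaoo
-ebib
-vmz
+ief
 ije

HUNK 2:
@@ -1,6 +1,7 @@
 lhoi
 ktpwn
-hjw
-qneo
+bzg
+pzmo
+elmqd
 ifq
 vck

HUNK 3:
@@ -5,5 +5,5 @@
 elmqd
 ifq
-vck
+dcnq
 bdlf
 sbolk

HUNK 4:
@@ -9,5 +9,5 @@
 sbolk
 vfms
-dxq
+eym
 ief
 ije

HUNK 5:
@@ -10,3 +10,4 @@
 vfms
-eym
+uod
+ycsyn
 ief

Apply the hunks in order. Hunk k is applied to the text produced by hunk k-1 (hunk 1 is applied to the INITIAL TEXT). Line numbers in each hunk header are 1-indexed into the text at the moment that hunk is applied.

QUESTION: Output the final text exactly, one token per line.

Hunk 1: at line 10 remove [ahaoo,ebib,vmz] add [ief] -> 12 lines: lhoi ktpwn hjw qneo ifq vck bdlf sbolk vfms dxq ief ije
Hunk 2: at line 1 remove [hjw,qneo] add [bzg,pzmo,elmqd] -> 13 lines: lhoi ktpwn bzg pzmo elmqd ifq vck bdlf sbolk vfms dxq ief ije
Hunk 3: at line 5 remove [vck] add [dcnq] -> 13 lines: lhoi ktpwn bzg pzmo elmqd ifq dcnq bdlf sbolk vfms dxq ief ije
Hunk 4: at line 9 remove [dxq] add [eym] -> 13 lines: lhoi ktpwn bzg pzmo elmqd ifq dcnq bdlf sbolk vfms eym ief ije
Hunk 5: at line 10 remove [eym] add [uod,ycsyn] -> 14 lines: lhoi ktpwn bzg pzmo elmqd ifq dcnq bdlf sbolk vfms uod ycsyn ief ije

Answer: lhoi
ktpwn
bzg
pzmo
elmqd
ifq
dcnq
bdlf
sbolk
vfms
uod
ycsyn
ief
ije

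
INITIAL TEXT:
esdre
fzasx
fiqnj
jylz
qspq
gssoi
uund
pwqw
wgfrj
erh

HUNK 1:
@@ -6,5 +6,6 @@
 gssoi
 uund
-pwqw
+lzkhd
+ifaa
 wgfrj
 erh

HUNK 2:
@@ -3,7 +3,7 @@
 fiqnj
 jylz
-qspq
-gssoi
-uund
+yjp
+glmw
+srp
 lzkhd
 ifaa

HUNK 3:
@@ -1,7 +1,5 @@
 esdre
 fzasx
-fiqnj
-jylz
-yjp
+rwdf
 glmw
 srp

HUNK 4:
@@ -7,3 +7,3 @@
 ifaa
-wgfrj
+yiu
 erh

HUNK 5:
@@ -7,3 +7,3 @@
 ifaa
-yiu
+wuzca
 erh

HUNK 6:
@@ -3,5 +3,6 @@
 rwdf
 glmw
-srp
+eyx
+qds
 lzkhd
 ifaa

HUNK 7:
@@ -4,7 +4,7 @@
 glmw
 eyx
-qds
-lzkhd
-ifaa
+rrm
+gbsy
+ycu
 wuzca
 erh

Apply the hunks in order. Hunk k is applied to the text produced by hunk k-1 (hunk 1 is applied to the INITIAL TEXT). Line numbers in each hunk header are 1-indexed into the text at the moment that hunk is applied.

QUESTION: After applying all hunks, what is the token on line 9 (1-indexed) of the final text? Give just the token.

Answer: wuzca

Derivation:
Hunk 1: at line 6 remove [pwqw] add [lzkhd,ifaa] -> 11 lines: esdre fzasx fiqnj jylz qspq gssoi uund lzkhd ifaa wgfrj erh
Hunk 2: at line 3 remove [qspq,gssoi,uund] add [yjp,glmw,srp] -> 11 lines: esdre fzasx fiqnj jylz yjp glmw srp lzkhd ifaa wgfrj erh
Hunk 3: at line 1 remove [fiqnj,jylz,yjp] add [rwdf] -> 9 lines: esdre fzasx rwdf glmw srp lzkhd ifaa wgfrj erh
Hunk 4: at line 7 remove [wgfrj] add [yiu] -> 9 lines: esdre fzasx rwdf glmw srp lzkhd ifaa yiu erh
Hunk 5: at line 7 remove [yiu] add [wuzca] -> 9 lines: esdre fzasx rwdf glmw srp lzkhd ifaa wuzca erh
Hunk 6: at line 3 remove [srp] add [eyx,qds] -> 10 lines: esdre fzasx rwdf glmw eyx qds lzkhd ifaa wuzca erh
Hunk 7: at line 4 remove [qds,lzkhd,ifaa] add [rrm,gbsy,ycu] -> 10 lines: esdre fzasx rwdf glmw eyx rrm gbsy ycu wuzca erh
Final line 9: wuzca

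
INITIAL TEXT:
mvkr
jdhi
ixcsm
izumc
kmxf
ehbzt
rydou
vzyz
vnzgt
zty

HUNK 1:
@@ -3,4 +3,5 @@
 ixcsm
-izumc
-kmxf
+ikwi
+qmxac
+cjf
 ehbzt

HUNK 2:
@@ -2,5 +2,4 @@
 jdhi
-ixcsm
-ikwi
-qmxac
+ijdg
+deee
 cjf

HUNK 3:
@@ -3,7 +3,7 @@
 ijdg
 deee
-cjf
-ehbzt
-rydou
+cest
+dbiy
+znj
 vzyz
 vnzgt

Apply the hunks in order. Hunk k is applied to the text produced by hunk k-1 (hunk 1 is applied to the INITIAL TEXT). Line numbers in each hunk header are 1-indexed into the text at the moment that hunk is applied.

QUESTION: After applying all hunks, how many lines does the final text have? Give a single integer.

Hunk 1: at line 3 remove [izumc,kmxf] add [ikwi,qmxac,cjf] -> 11 lines: mvkr jdhi ixcsm ikwi qmxac cjf ehbzt rydou vzyz vnzgt zty
Hunk 2: at line 2 remove [ixcsm,ikwi,qmxac] add [ijdg,deee] -> 10 lines: mvkr jdhi ijdg deee cjf ehbzt rydou vzyz vnzgt zty
Hunk 3: at line 3 remove [cjf,ehbzt,rydou] add [cest,dbiy,znj] -> 10 lines: mvkr jdhi ijdg deee cest dbiy znj vzyz vnzgt zty
Final line count: 10

Answer: 10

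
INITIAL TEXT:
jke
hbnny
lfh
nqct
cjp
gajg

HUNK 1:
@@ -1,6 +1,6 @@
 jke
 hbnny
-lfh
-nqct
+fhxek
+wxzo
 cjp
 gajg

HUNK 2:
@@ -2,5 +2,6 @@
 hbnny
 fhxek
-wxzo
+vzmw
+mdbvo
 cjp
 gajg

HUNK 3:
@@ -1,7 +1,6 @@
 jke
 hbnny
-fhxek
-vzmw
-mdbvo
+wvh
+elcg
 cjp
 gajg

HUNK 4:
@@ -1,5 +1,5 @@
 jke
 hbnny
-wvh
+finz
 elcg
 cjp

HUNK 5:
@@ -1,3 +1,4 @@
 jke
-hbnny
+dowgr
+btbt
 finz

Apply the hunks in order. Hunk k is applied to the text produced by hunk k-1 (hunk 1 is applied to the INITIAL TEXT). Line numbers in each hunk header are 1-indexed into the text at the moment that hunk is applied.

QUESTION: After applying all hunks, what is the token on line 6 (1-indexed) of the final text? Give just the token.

Answer: cjp

Derivation:
Hunk 1: at line 1 remove [lfh,nqct] add [fhxek,wxzo] -> 6 lines: jke hbnny fhxek wxzo cjp gajg
Hunk 2: at line 2 remove [wxzo] add [vzmw,mdbvo] -> 7 lines: jke hbnny fhxek vzmw mdbvo cjp gajg
Hunk 3: at line 1 remove [fhxek,vzmw,mdbvo] add [wvh,elcg] -> 6 lines: jke hbnny wvh elcg cjp gajg
Hunk 4: at line 1 remove [wvh] add [finz] -> 6 lines: jke hbnny finz elcg cjp gajg
Hunk 5: at line 1 remove [hbnny] add [dowgr,btbt] -> 7 lines: jke dowgr btbt finz elcg cjp gajg
Final line 6: cjp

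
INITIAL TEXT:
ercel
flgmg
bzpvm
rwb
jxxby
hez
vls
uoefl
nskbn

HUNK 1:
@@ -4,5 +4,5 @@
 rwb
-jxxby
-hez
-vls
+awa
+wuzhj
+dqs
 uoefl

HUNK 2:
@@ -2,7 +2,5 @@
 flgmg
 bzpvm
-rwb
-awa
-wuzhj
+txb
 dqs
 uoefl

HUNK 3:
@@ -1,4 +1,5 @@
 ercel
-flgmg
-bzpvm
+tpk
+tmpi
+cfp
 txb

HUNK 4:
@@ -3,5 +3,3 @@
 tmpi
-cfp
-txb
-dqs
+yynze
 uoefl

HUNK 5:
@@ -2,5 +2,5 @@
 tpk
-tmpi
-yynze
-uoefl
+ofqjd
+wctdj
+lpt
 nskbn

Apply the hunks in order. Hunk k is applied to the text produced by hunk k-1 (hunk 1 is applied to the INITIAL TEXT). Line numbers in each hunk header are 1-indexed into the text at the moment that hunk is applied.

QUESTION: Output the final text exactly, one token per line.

Hunk 1: at line 4 remove [jxxby,hez,vls] add [awa,wuzhj,dqs] -> 9 lines: ercel flgmg bzpvm rwb awa wuzhj dqs uoefl nskbn
Hunk 2: at line 2 remove [rwb,awa,wuzhj] add [txb] -> 7 lines: ercel flgmg bzpvm txb dqs uoefl nskbn
Hunk 3: at line 1 remove [flgmg,bzpvm] add [tpk,tmpi,cfp] -> 8 lines: ercel tpk tmpi cfp txb dqs uoefl nskbn
Hunk 4: at line 3 remove [cfp,txb,dqs] add [yynze] -> 6 lines: ercel tpk tmpi yynze uoefl nskbn
Hunk 5: at line 2 remove [tmpi,yynze,uoefl] add [ofqjd,wctdj,lpt] -> 6 lines: ercel tpk ofqjd wctdj lpt nskbn

Answer: ercel
tpk
ofqjd
wctdj
lpt
nskbn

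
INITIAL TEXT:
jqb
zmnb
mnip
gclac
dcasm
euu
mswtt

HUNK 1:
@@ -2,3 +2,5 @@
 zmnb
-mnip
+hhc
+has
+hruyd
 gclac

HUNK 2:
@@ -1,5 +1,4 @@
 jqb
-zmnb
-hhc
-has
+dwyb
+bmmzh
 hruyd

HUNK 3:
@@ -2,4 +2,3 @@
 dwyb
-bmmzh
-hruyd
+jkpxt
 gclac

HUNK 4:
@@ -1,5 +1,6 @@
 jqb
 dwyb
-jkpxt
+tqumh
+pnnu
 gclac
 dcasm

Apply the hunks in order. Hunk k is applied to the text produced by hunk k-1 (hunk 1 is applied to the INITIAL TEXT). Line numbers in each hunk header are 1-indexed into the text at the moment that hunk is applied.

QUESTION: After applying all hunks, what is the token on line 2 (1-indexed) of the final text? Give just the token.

Answer: dwyb

Derivation:
Hunk 1: at line 2 remove [mnip] add [hhc,has,hruyd] -> 9 lines: jqb zmnb hhc has hruyd gclac dcasm euu mswtt
Hunk 2: at line 1 remove [zmnb,hhc,has] add [dwyb,bmmzh] -> 8 lines: jqb dwyb bmmzh hruyd gclac dcasm euu mswtt
Hunk 3: at line 2 remove [bmmzh,hruyd] add [jkpxt] -> 7 lines: jqb dwyb jkpxt gclac dcasm euu mswtt
Hunk 4: at line 1 remove [jkpxt] add [tqumh,pnnu] -> 8 lines: jqb dwyb tqumh pnnu gclac dcasm euu mswtt
Final line 2: dwyb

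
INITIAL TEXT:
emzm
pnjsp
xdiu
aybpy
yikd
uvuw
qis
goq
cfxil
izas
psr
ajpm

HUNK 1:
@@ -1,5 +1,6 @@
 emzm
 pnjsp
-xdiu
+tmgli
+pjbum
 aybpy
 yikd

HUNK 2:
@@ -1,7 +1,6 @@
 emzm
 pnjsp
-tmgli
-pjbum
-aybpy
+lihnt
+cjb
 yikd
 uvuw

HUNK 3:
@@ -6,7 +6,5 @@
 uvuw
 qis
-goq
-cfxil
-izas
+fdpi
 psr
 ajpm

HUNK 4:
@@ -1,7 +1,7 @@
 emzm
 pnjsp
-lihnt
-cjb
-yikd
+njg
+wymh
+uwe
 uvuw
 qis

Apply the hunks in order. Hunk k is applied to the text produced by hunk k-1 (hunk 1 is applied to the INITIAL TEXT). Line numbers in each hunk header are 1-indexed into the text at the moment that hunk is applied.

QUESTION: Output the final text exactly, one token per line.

Hunk 1: at line 1 remove [xdiu] add [tmgli,pjbum] -> 13 lines: emzm pnjsp tmgli pjbum aybpy yikd uvuw qis goq cfxil izas psr ajpm
Hunk 2: at line 1 remove [tmgli,pjbum,aybpy] add [lihnt,cjb] -> 12 lines: emzm pnjsp lihnt cjb yikd uvuw qis goq cfxil izas psr ajpm
Hunk 3: at line 6 remove [goq,cfxil,izas] add [fdpi] -> 10 lines: emzm pnjsp lihnt cjb yikd uvuw qis fdpi psr ajpm
Hunk 4: at line 1 remove [lihnt,cjb,yikd] add [njg,wymh,uwe] -> 10 lines: emzm pnjsp njg wymh uwe uvuw qis fdpi psr ajpm

Answer: emzm
pnjsp
njg
wymh
uwe
uvuw
qis
fdpi
psr
ajpm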